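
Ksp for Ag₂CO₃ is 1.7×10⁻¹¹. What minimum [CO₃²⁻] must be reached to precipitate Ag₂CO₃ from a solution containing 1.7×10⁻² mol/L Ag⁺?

5.9×10⁻⁸ M

Each salt precipitates once Q = Ksp for that salt.
Ag₂CO₃(s) ⇌ 2 Ag⁺(aq) + CO₃²⁻(aq)
Ksp = [Ag⁺]^2[CO₃²⁻] = [CO₃²⁻](1.7×10⁻²)^2
[CO₃²⁻] = 1.7×10⁻¹¹ / (1.7×10⁻²)^2 = 5.9×10⁻⁸
[CO₃²⁻] = 5.9×10⁻⁸ mol/L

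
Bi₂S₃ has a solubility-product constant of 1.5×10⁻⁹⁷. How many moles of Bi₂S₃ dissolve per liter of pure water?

1.7×10⁻²⁰ M

Bi₂S₃(s) ⇌ 2 Bi³⁺(aq) + 3 S²⁻(aq)
If s mol/L of Bi₂S₃ dissolves, [Bi³⁺] = 2s and [S²⁻] = 3s.
Ksp = [Bi³⁺]^2[S²⁻]^3 = (2s)^2 · (3s)^3 = 108s^5
108s^5 = 1.5×10⁻⁹⁷  ⇒  s^5 = 1.4×10⁻⁹⁹
s = (1.4×10⁻⁹⁹)^(1/5) = 1.7×10⁻²⁰ M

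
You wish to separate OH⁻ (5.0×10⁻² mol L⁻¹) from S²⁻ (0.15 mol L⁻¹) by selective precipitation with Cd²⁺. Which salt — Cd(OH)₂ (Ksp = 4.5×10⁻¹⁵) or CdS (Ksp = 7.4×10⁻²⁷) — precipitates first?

CdS

Each salt precipitates once Q = Ksp for that salt.
For Cd(OH)₂: [Cd²⁺] = (Ksp/[OH⁻]^2) = 1.8×10⁻¹² mol L⁻¹
For CdS: [Cd²⁺] = (Ksp/[S²⁻]) = 4.9×10⁻²⁶ mol L⁻¹
CdS requires the lower [Cd²⁺], so it precipitates first.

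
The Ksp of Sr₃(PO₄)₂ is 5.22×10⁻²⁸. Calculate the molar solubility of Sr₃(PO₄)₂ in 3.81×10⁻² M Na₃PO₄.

Sr₃(PO₄)₂(s) ⇌ 3 Sr²⁺(aq) + 2 PO₄³⁻(aq)
With PO₄³⁻ already at 3.81×10⁻² M and s small, take [PO₄³⁻] ≈ 3.81×10⁻² M and [Sr²⁺] = 3s.
Ksp = [Sr²⁺]^3[PO₄³⁻]^2 = (3s)^3(3.81×10⁻²)^2
(3s)^3 = 5.22×10⁻²⁸ / (3.81×10⁻²)^2 = 3.60×10⁻²⁵
s = 2.37×10⁻⁹ M

2.37×10⁻⁹ M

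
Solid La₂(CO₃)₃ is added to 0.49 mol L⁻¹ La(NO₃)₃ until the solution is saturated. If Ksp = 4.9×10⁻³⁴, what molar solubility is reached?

4.2×10⁻¹² M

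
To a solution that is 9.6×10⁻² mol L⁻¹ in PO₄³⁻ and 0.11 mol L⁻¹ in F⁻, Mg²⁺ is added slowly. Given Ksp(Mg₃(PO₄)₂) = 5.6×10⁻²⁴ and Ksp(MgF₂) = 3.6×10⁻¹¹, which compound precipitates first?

Precipitation begins when Q = Ksp.
For Mg₃(PO₄)₂: [Mg²⁺] = (Ksp/[PO₄³⁻]^2)^(1/3) = 8.5×10⁻⁸ mol L⁻¹
For MgF₂: [Mg²⁺] = (Ksp/[F⁻]^2) = 3.0×10⁻⁹ mol L⁻¹
Since MgF₂ needs less Mg²⁺ to reach saturation, it precipitates first.

MgF₂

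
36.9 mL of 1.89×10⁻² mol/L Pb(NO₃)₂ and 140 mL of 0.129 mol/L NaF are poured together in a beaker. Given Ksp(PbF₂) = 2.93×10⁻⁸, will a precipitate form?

Yes

The combined volume is 176.9 mL.
[Pb²⁺] = (1.89×10⁻²)(36.9)/176.9 = 3.94×10⁻³ mol/L
[F⁻] = (0.129)(140)/176.9 = 0.102 mol/L
Q = [Pb²⁺][F⁻]^2 = 4.11×10⁻⁵
Q = 4.11×10⁻⁵ > Ksp = 2.93×10⁻⁸, so the solution is supersaturated and PbF₂ precipitates.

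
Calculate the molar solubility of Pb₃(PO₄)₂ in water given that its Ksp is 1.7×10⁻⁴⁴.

6.9×10⁻¹⁰ M

Pb₃(PO₄)₂(s) ⇌ 3 Pb²⁺(aq) + 2 PO₄³⁻(aq)
If s mol/L of Pb₃(PO₄)₂ dissolves, [Pb²⁺] = 3s and [PO₄³⁻] = 2s.
Ksp = [Pb²⁺]^3[PO₄³⁻]^2 = (3s)^3 · (2s)^2 = 108s^5
108s^5 = 1.7×10⁻⁴⁴  ⇒  s^5 = 1.6×10⁻⁴⁶
s = 6.9×10⁻¹⁰ M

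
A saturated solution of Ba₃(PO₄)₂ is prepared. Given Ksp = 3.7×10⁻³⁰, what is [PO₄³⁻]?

Ba₃(PO₄)₂(s) ⇌ 3 Ba²⁺(aq) + 2 PO₄³⁻(aq)
With molar solubility s: [Ba²⁺] = 3s, [PO₄³⁻] = 2s.
Ksp = [Ba²⁺]^3[PO₄³⁻]^2 = (3s)^3 · (2s)^2 = 108s^5 = 3.7×10⁻³⁰
s = 5.1×10⁻⁷ M
[PO₄³⁻] = 2s = 1.0×10⁻⁶ M

1.0×10⁻⁶ M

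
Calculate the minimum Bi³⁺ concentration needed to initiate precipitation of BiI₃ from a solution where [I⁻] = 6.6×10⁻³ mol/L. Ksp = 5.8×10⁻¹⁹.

Each salt precipitates once Q = Ksp for that salt.
BiI₃(s) ⇌ Bi³⁺(aq) + 3 I⁻(aq)
Ksp = [Bi³⁺][I⁻]^3 = [Bi³⁺](6.6×10⁻³)^3
[Bi³⁺] = 5.8×10⁻¹⁹ / (6.6×10⁻³)^3 = 2.0×10⁻¹²
[Bi³⁺] = 2.0×10⁻¹² mol/L

2.0×10⁻¹² M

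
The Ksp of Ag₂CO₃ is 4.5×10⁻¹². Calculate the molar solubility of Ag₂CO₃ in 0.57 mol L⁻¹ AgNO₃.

1.4×10⁻¹¹ M

Ag₂CO₃(s) ⇌ 2 Ag⁺(aq) + CO₃²⁻(aq)
Ag⁺ is already present at 0.57 mol L⁻¹. If s mol/L of Ag₂CO₃ dissolves, [CO₃²⁻] = s while [Ag⁺] ≈ 0.57 mol L⁻¹.
Ksp = [Ag⁺]^2[CO₃²⁻] = (0.57)^2s
s = 4.5×10⁻¹² / (0.57)^2 = 1.4×10⁻¹¹
s = 1.4×10⁻¹¹ mol L⁻¹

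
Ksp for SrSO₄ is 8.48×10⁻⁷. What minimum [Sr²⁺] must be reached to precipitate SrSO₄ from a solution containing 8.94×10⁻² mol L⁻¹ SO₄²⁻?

The threshold for precipitation is Q = Ksp.
SrSO₄(s) ⇌ Sr²⁺(aq) + SO₄²⁻(aq)
Ksp = [Sr²⁺][SO₄²⁻] = [Sr²⁺](8.94×10⁻²)
[Sr²⁺] = 8.48×10⁻⁷ / (8.94×10⁻²) = 9.49×10⁻⁶
[Sr²⁺] = 9.49×10⁻⁶ mol L⁻¹

9.49×10⁻⁶ M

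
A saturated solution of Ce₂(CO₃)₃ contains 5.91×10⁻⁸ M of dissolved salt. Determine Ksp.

Ce₂(CO₃)₃(s) ⇌ 2 Ce³⁺(aq) + 3 CO₃²⁻(aq)
If s mol/L of Ce₂(CO₃)₃ dissolves, [Ce³⁺] = 2s and [CO₃²⁻] = 3s.
Ksp = [Ce³⁺]^2[CO₃²⁻]^3 = (2s)^2 · (3s)^3 = 108s^5
Ksp = 108 × (5.91×10⁻⁸)^5 = 7.79×10⁻³⁵

Ksp = 7.79×10⁻³⁵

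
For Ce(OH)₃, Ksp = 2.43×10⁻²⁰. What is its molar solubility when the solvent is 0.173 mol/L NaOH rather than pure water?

4.69×10⁻¹⁸ M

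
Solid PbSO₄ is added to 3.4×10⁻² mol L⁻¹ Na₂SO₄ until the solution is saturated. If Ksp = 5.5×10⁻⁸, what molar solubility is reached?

1.6×10⁻⁶ M

PbSO₄(s) ⇌ Pb²⁺(aq) + SO₄²⁻(aq)
Let s be the solubility of PbSO₄ here. The common ion gives [SO₄²⁻] ≈ 3.4×10⁻² mol L⁻¹, and [Pb²⁺] = s.
Ksp = [Pb²⁺][SO₄²⁻] = s(3.4×10⁻²)
s = 5.5×10⁻⁸ / (3.4×10⁻²) = 1.6×10⁻⁶
s = 1.6×10⁻⁶ mol L⁻¹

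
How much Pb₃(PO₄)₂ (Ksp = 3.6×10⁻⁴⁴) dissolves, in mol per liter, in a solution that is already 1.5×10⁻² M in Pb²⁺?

Pb₃(PO₄)₂(s) ⇌ 3 Pb²⁺(aq) + 2 PO₄³⁻(aq)
Let s be the solubility of Pb₃(PO₄)₂ here. The common ion gives [Pb²⁺] ≈ 1.5×10⁻² M, and [PO₄³⁻] = 2s.
Ksp = [Pb²⁺]^3[PO₄³⁻]^2 = (1.5×10⁻²)^3(2s)^2
(2s)^2 = 3.6×10⁻⁴⁴ / (1.5×10⁻²)^3 = 1.1×10⁻³⁸
s = 5.2×10⁻²⁰ M

5.2×10⁻²⁰ M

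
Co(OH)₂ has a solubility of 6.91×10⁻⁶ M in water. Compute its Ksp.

Ksp = 1.32×10⁻¹⁵

Co(OH)₂(s) ⇌ Co²⁺(aq) + 2 OH⁻(aq)
If s mol/L of Co(OH)₂ dissolves, [Co²⁺] = s and [OH⁻] = 2s.
Ksp = [Co²⁺][OH⁻]^2 = s · (2s)^2 = 4s^3
Ksp = 4 × (6.91×10⁻⁶)^3 = 1.32×10⁻¹⁵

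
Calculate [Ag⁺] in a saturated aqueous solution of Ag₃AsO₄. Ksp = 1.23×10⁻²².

Ag₃AsO₄(s) ⇌ 3 Ag⁺(aq) + AsO₄³⁻(aq)
Let s be the molar solubility. Then [Ag⁺] = 3s and [AsO₄³⁻] = s.
Ksp = [Ag⁺]^3[AsO₄³⁻] = (3s)^3 · s = 27s^4 = 1.23×10⁻²²
s = 1.46×10⁻⁶ mol/L
[Ag⁺] = 3s = 4.38×10⁻⁶ mol/L

4.38×10⁻⁶ M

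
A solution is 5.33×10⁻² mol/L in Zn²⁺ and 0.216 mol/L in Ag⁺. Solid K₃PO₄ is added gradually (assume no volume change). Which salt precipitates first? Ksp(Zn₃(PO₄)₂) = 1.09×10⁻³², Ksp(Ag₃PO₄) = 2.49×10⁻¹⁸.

Ag₃PO₄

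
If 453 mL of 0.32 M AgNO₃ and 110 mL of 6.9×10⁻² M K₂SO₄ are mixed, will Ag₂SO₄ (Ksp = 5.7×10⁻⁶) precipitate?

Yes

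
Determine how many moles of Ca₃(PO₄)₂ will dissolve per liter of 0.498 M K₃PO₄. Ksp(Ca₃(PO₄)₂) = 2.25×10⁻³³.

6.95×10⁻¹² M

Ca₃(PO₄)₂(s) ⇌ 3 Ca²⁺(aq) + 2 PO₄³⁻(aq)
With PO₄³⁻ already at 0.498 M and s small, take [PO₄³⁻] ≈ 0.498 M and [Ca²⁺] = 3s.
Ksp = [Ca²⁺]^3[PO₄³⁻]^2 = (3s)^3(0.498)^2
(3s)^3 = 2.25×10⁻³³ / (0.498)^2 = 9.07×10⁻³³
s = 6.95×10⁻¹² M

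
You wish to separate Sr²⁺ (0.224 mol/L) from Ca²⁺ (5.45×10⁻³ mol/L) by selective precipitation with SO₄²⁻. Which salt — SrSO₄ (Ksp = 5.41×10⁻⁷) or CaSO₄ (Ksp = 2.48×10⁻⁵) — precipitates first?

SrSO₄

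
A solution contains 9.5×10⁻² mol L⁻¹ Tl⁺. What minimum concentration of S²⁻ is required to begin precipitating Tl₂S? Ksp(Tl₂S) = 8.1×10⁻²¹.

The threshold for precipitation is Q = Ksp.
Tl₂S(s) ⇌ 2 Tl⁺(aq) + S²⁻(aq)
Ksp = [Tl⁺]^2[S²⁻] = [S²⁻](9.5×10⁻²)^2
[S²⁻] = 8.1×10⁻²¹ / (9.5×10⁻²)^2 = 9.0×10⁻¹⁹
[S²⁻] = 9.0×10⁻¹⁹ mol L⁻¹

9.0×10⁻¹⁹ M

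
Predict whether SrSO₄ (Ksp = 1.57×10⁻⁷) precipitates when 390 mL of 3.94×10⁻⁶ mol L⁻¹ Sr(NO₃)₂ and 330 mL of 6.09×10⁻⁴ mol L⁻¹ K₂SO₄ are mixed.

No

The combined volume is 720 mL.
[Sr²⁺] = (3.94×10⁻⁶)(390)/720 = 2.13×10⁻⁶ mol L⁻¹
[SO₄²⁻] = (6.09×10⁻⁴)(330)/720 = 2.79×10⁻⁴ mol L⁻¹
Q = [Sr²⁺][SO₄²⁻] = 5.96×10⁻¹⁰
Since Q (5.96×10⁻¹⁰) is less than Ksp (1.57×10⁻⁷), no SrSO₄ precipitates.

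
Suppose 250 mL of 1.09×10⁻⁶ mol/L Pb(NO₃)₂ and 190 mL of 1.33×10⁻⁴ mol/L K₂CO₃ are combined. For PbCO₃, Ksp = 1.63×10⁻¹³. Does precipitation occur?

Yes

Total volume after mixing = 250 + 190 = 440 mL.
[Pb²⁺] = (1.09×10⁻⁶)(250)/440 = 6.19×10⁻⁷ mol/L
[CO₃²⁻] = (1.33×10⁻⁴)(190)/440 = 5.74×10⁻⁵ mol/L
Q = [Pb²⁺][CO₃²⁻] = 3.56×10⁻¹¹
Since Q (3.56×10⁻¹¹) exceeds Ksp (1.63×10⁻¹³), PbCO₃ will precipitate.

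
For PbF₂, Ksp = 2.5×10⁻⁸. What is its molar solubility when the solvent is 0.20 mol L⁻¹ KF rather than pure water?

PbF₂(s) ⇌ Pb²⁺(aq) + 2 F⁻(aq)
Let s be the solubility of PbF₂ here. The common ion gives [F⁻] ≈ 0.20 mol L⁻¹, and [Pb²⁺] = s.
Ksp = [Pb²⁺][F⁻]^2 = s(0.20)^2
s = 2.5×10⁻⁸ / (0.20)^2 = 6.3×10⁻⁷
s = 6.3×10⁻⁷ mol L⁻¹

6.3×10⁻⁷ M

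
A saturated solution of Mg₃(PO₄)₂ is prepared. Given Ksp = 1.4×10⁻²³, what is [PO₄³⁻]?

2.1×10⁻⁵ M

Mg₃(PO₄)₂(s) ⇌ 3 Mg²⁺(aq) + 2 PO₄³⁻(aq)
For each mole of Mg₃(PO₄)₂ that dissolves per liter, [Mg²⁺] = 3s and [PO₄³⁻] = 2s; let s denote this solubility.
Ksp = [Mg²⁺]^3[PO₄³⁻]^2 = (3s)^3 · (2s)^2 = 108s^5 = 1.4×10⁻²³
s = 1.1×10⁻⁵ mol L⁻¹
[PO₄³⁻] = 2s = 2.1×10⁻⁵ mol L⁻¹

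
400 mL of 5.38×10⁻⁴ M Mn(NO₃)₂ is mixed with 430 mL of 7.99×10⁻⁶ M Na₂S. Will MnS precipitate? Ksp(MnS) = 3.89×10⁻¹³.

Yes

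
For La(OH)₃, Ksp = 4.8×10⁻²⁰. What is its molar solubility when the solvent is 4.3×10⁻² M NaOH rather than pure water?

6.0×10⁻¹⁶ M

La(OH)₃(s) ⇌ La³⁺(aq) + 3 OH⁻(aq)
Let s be the solubility of La(OH)₃ here. The common ion gives [OH⁻] ≈ 4.3×10⁻² M, and [La³⁺] = s.
Ksp = [La³⁺][OH⁻]^3 = s(4.3×10⁻²)^3
s = 4.8×10⁻²⁰ / (4.3×10⁻²)^3 = 6.0×10⁻¹⁶
s = 6.0×10⁻¹⁶ M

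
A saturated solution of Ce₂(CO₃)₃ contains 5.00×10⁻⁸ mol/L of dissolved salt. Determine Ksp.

Ksp = 3.38×10⁻³⁵

Ce₂(CO₃)₃(s) ⇌ 2 Ce³⁺(aq) + 3 CO₃²⁻(aq)
Call the molar solubility s, so that [Ce³⁺] = 2s and [CO₃²⁻] = 3s.
Ksp = [Ce³⁺]^2[CO₃²⁻]^3 = (2s)^2 · (3s)^3 = 108s^5
Ksp = 108 × (5.00×10⁻⁸)^5 = 3.38×10⁻³⁵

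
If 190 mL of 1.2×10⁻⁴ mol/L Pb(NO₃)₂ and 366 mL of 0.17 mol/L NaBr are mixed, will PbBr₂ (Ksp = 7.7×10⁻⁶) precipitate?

No

After mixing, V = 190 mL + 366 mL = 556 mL.
[Pb²⁺] = (1.2×10⁻⁴)(190)/556 = 4.1×10⁻⁵ mol/L
[Br⁻] = (0.17)(366)/556 = 0.11 mol/L
Q = [Pb²⁺][Br⁻]^2 = 5.1×10⁻⁷
Q = 5.1×10⁻⁷ < Ksp = 7.7×10⁻⁶, so the solution is unsaturated and no precipitate forms.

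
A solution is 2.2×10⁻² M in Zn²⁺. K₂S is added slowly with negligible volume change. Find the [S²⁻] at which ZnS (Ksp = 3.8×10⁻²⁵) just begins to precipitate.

Each salt precipitates once Q = Ksp for that salt.
ZnS(s) ⇌ Zn²⁺(aq) + S²⁻(aq)
Ksp = [Zn²⁺][S²⁻] = [S²⁻](2.2×10⁻²)
[S²⁻] = 3.8×10⁻²⁵ / (2.2×10⁻²) = 1.7×10⁻²³
[S²⁻] = 1.7×10⁻²³ M

1.7×10⁻²³ M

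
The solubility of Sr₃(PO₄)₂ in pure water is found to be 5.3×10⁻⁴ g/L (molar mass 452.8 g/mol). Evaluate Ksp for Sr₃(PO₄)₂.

Ksp = 2.4×10⁻²⁸

s = (5.3×10⁻⁴ g L⁻¹)/(452.8 g mol⁻¹) = 1.170×10⁻⁶ M
Sr₃(PO₄)₂(s) ⇌ 3 Sr²⁺(aq) + 2 PO₄³⁻(aq)
For each mole of Sr₃(PO₄)₂ that dissolves per liter, [Sr²⁺] = 3s and [PO₄³⁻] = 2s; let s denote this solubility.
Ksp = [Sr²⁺]^3[PO₄³⁻]^2 = (3s)^3 · (2s)^2 = 108s^5
Ksp = 108 × (1.170×10⁻⁶)^5 = 2.4×10⁻²⁸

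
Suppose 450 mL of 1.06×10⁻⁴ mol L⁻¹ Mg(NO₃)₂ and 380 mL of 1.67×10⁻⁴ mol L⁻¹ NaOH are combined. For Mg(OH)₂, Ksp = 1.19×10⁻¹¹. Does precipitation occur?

No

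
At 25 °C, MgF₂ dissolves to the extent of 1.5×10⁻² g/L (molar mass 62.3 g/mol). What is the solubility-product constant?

Ksp = 5.6×10⁻¹¹

Convert to molarity: s = 1.5×10⁻² / 62.3 = 2.408×10⁻⁴ mol/L
MgF₂(s) ⇌ Mg²⁺(aq) + 2 F⁻(aq)
With molar solubility s: [Mg²⁺] = s, [F⁻] = 2s.
Ksp = [Mg²⁺][F⁻]^2 = s · (2s)^2 = 4s^3
Ksp = 4 × (2.408×10⁻⁴)^3 = 5.6×10⁻¹¹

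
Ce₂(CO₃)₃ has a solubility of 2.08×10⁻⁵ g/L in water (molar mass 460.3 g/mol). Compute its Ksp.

Convert to molarity: s = 2.08×10⁻⁵ / 460.3 = 4.5188×10⁻⁸ mol/L
Ce₂(CO₃)₃(s) ⇌ 2 Ce³⁺(aq) + 3 CO₃²⁻(aq)
For each mole of Ce₂(CO₃)₃ that dissolves per liter, [Ce³⁺] = 2s and [CO₃²⁻] = 3s; let s denote this solubility.
Ksp = [Ce³⁺]^2[CO₃²⁻]^3 = (2s)^2 · (3s)^3 = 108s^5
Ksp = 108 × (4.5188×10⁻⁸)^5 = 2.03×10⁻³⁵

Ksp = 2.03×10⁻³⁵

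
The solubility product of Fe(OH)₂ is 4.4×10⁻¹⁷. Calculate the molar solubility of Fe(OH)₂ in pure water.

Fe(OH)₂(s) ⇌ Fe²⁺(aq) + 2 OH⁻(aq)
For each mole of Fe(OH)₂ that dissolves per liter, [Fe²⁺] = s and [OH⁻] = 2s; let s denote this solubility.
Ksp = [Fe²⁺][OH⁻]^2 = s · (2s)^2 = 4s^3
4s^3 = 4.4×10⁻¹⁷  ⇒  s^3 = 1.1×10⁻¹⁷
Taking the 3rd root, s = 2.2×10⁻⁶ M.

2.2×10⁻⁶ M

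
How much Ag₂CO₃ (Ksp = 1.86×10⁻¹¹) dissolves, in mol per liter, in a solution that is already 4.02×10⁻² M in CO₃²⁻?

Ag₂CO₃(s) ⇌ 2 Ag⁺(aq) + CO₃²⁻(aq)
Let s be the solubility of Ag₂CO₃ here. The common ion gives [CO₃²⁻] ≈ 4.02×10⁻² M, and [Ag⁺] = 2s.
Ksp = [Ag⁺]^2[CO₃²⁻] = (2s)^2(4.02×10⁻²)
(2s)^2 = 1.86×10⁻¹¹ / (4.02×10⁻²) = 4.63×10⁻¹⁰
s = 1.08×10⁻⁵ M

1.08×10⁻⁵ M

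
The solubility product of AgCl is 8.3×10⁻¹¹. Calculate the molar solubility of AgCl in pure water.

9.1×10⁻⁶ M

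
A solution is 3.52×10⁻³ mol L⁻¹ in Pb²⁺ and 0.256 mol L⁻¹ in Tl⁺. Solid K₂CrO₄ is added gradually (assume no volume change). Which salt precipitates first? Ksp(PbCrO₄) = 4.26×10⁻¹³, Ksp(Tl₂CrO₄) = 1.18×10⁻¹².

Tl₂CrO₄

A salt starts to precipitate once the ion product Q reaches its Ksp.
For PbCrO₄: [CrO₄²⁻] = (Ksp/[Pb²⁺]) = 1.21×10⁻¹⁰ mol L⁻¹
For Tl₂CrO₄: [CrO₄²⁻] = (Ksp/[Tl⁺]^2) = 1.80×10⁻¹¹ mol L⁻¹
Tl₂CrO₄ requires the lower [CrO₄²⁻], so it precipitates first.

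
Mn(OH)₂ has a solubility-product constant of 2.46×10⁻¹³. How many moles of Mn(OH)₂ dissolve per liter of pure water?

3.95×10⁻⁵ M

Mn(OH)₂(s) ⇌ Mn²⁺(aq) + 2 OH⁻(aq)
With molar solubility s: [Mn²⁺] = s, [OH⁻] = 2s.
Ksp = [Mn²⁺][OH⁻]^2 = s · (2s)^2 = 4s^3
4s^3 = 2.46×10⁻¹³  ⇒  s^3 = 6.15×10⁻¹⁴
Taking the 3rd root, s = 3.95×10⁻⁵ M.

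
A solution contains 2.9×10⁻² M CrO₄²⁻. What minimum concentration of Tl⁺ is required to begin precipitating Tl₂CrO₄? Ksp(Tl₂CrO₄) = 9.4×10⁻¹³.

Precipitation begins when Q = Ksp.
Tl₂CrO₄(s) ⇌ 2 Tl⁺(aq) + CrO₄²⁻(aq)
Ksp = [Tl⁺]^2[CrO₄²⁻] = [Tl⁺]^2(2.9×10⁻²)
[Tl⁺]^2 = 9.4×10⁻¹³ / (2.9×10⁻²) = 3.2×10⁻¹¹
[Tl⁺] = 5.7×10⁻⁶ M

5.7×10⁻⁶ M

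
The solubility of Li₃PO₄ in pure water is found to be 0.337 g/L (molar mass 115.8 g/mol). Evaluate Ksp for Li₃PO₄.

Molar solubility s = (0.337 g/L) / (115.8 g/mol) = 2.9102×10⁻³ mol/L
Li₃PO₄(s) ⇌ 3 Li⁺(aq) + PO₄³⁻(aq)
With molar solubility s: [Li⁺] = 3s, [PO₄³⁻] = s.
Ksp = [Li⁺]^3[PO₄³⁻] = (3s)^3 · s = 27s^4
Ksp = 27 × (2.9102×10⁻³)^4 = 1.94×10⁻⁹

Ksp = 1.94×10⁻⁹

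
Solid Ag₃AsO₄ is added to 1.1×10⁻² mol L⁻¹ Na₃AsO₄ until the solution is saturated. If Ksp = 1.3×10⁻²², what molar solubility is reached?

Ag₃AsO₄(s) ⇌ 3 Ag⁺(aq) + AsO₄³⁻(aq)
The solution already contains AsO₄³⁻ at 1.1×10⁻² mol L⁻¹. Let s be the molar solubility of Ag₃AsO₄.
[AsO₄³⁻] ≈ 1.1×10⁻² mol L⁻¹ (common ion dominates); [Ag⁺] = 3s.
Ksp = [Ag⁺]^3[AsO₄³⁻] = (3s)^3(1.1×10⁻²)
(3s)^3 = 1.3×10⁻²² / (1.1×10⁻²) = 1.2×10⁻²⁰
s = 7.6×10⁻⁸ mol L⁻¹

7.6×10⁻⁸ M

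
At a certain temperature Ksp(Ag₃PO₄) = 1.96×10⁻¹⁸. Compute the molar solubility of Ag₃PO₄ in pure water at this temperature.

1.64×10⁻⁵ M

Ag₃PO₄(s) ⇌ 3 Ag⁺(aq) + PO₄³⁻(aq)
Call the molar solubility s, so that [Ag⁺] = 3s and [PO₄³⁻] = s.
Ksp = [Ag⁺]^3[PO₄³⁻] = (3s)^3 · s = 27s^4
27s^4 = 1.96×10⁻¹⁸  ⇒  s^4 = 7.26×10⁻²⁰
s = (7.26×10⁻²⁰)^(1/4) = 1.64×10⁻⁵ mol L⁻¹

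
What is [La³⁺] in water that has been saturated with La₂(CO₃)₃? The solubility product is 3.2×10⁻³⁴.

1.6×10⁻⁷ M

La₂(CO₃)₃(s) ⇌ 2 La³⁺(aq) + 3 CO₃²⁻(aq)
Let s be the molar solubility. Then [La³⁺] = 2s and [CO₃²⁻] = 3s.
Ksp = [La³⁺]^2[CO₃²⁻]^3 = (2s)^2 · (3s)^3 = 108s^5 = 3.2×10⁻³⁴
s = 7.8×10⁻⁸ M
[La³⁺] = 2s = 1.6×10⁻⁷ M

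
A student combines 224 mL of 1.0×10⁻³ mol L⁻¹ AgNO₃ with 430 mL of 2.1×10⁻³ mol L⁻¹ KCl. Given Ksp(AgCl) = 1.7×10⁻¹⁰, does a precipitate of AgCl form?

After mixing, V = 224 mL + 430 mL = 654 mL.
[Ag⁺] = (1.0×10⁻³)(224)/654 = 3.4×10⁻⁴ mol L⁻¹
[Cl⁻] = (2.1×10⁻³)(430)/654 = 1.4×10⁻³ mol L⁻¹
Q = [Ag⁺][Cl⁻] = 4.7×10⁻⁷
Since Q (4.7×10⁻⁷) exceeds Ksp (1.7×10⁻¹⁰), AgCl will precipitate.

Yes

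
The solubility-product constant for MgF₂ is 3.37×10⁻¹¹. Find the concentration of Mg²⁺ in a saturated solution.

MgF₂(s) ⇌ Mg²⁺(aq) + 2 F⁻(aq)
Let s be the molar solubility. Then [Mg²⁺] = s and [F⁻] = 2s.
Ksp = [Mg²⁺][F⁻]^2 = s · (2s)^2 = 4s^3 = 3.37×10⁻¹¹
s = 2.03×10⁻⁴ M
[Mg²⁺] = s = 2.03×10⁻⁴ M

2.03×10⁻⁴ M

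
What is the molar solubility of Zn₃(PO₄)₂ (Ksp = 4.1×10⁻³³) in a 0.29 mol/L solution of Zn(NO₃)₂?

2.1×10⁻¹⁶ M

Zn₃(PO₄)₂(s) ⇌ 3 Zn²⁺(aq) + 2 PO₄³⁻(aq)
Zn²⁺ is already present at 0.29 mol/L. If s mol/L of Zn₃(PO₄)₂ dissolves, [PO₄³⁻] = 2s while [Zn²⁺] ≈ 0.29 mol/L.
Ksp = [Zn²⁺]^3[PO₄³⁻]^2 = (0.29)^3(2s)^2
(2s)^2 = 4.1×10⁻³³ / (0.29)^3 = 1.7×10⁻³¹
s = 2.1×10⁻¹⁶ mol/L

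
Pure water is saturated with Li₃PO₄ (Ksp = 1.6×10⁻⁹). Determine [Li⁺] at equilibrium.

Li₃PO₄(s) ⇌ 3 Li⁺(aq) + PO₄³⁻(aq)
With molar solubility s: [Li⁺] = 3s, [PO₄³⁻] = s.
Ksp = [Li⁺]^3[PO₄³⁻] = (3s)^3 · s = 27s^4 = 1.6×10⁻⁹
s = 2.8×10⁻³ mol/L
[Li⁺] = 3s = 8.3×10⁻³ mol/L

8.3×10⁻³ M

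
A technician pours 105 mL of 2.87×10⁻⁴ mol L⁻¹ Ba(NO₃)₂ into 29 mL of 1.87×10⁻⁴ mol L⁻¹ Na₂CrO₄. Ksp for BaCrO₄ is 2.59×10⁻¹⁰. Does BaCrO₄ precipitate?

Yes

Total volume after mixing = 105 + 29 = 134 mL.
[Ba²⁺] = (2.87×10⁻⁴)(105)/134 = 2.25×10⁻⁴ mol L⁻¹
[CrO₄²⁻] = (1.87×10⁻⁴)(29)/134 = 4.05×10⁻⁵ mol L⁻¹
Q = [Ba²⁺][CrO₄²⁻] = 9.10×10⁻⁹
Q = 9.10×10⁻⁹ > Ksp = 2.59×10⁻¹⁰, so the solution is supersaturated and BaCrO₄ precipitates.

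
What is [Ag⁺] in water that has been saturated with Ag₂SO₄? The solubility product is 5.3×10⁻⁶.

Ag₂SO₄(s) ⇌ 2 Ag⁺(aq) + SO₄²⁻(aq)
Let s be the molar solubility. Then [Ag⁺] = 2s and [SO₄²⁻] = s.
Ksp = [Ag⁺]^2[SO₄²⁻] = (2s)^2 · s = 4s^3 = 5.3×10⁻⁶
s = 1.1×10⁻² mol/L
[Ag⁺] = 2s = 2.2×10⁻² mol/L

2.2×10⁻² M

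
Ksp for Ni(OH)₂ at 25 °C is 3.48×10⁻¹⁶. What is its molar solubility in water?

4.43×10⁻⁶ M

Ni(OH)₂(s) ⇌ Ni²⁺(aq) + 2 OH⁻(aq)
If s mol/L of Ni(OH)₂ dissolves, [Ni²⁺] = s and [OH⁻] = 2s.
Ksp = [Ni²⁺][OH⁻]^2 = s · (2s)^2 = 4s^3
4s^3 = 3.48×10⁻¹⁶  ⇒  s^3 = 8.70×10⁻¹⁷
s = (8.70×10⁻¹⁷)^(1/3) = 4.43×10⁻⁶ mol/L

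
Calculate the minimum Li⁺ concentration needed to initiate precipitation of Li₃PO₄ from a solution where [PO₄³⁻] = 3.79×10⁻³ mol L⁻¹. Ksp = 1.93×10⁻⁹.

7.99×10⁻³ M

Precipitation of each salt begins when its ion product equals Ksp.
Li₃PO₄(s) ⇌ 3 Li⁺(aq) + PO₄³⁻(aq)
Ksp = [Li⁺]^3[PO₄³⁻] = [Li⁺]^3(3.79×10⁻³)
[Li⁺]^3 = 1.93×10⁻⁹ / (3.79×10⁻³) = 5.09×10⁻⁷
[Li⁺] = 7.99×10⁻³ mol L⁻¹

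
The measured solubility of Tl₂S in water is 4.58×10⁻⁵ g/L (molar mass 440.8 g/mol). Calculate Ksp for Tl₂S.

Ksp = 4.49×10⁻²¹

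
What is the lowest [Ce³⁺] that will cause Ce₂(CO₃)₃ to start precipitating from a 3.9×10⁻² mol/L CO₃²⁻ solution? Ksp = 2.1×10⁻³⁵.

A salt starts to precipitate once the ion product Q reaches its Ksp.
Ce₂(CO₃)₃(s) ⇌ 2 Ce³⁺(aq) + 3 CO₃²⁻(aq)
Ksp = [Ce³⁺]^2[CO₃²⁻]^3 = [Ce³⁺]^2(3.9×10⁻²)^3
[Ce³⁺]^2 = 2.1×10⁻³⁵ / (3.9×10⁻²)^3 = 3.5×10⁻³¹
[Ce³⁺] = 5.9×10⁻¹⁶ mol/L

5.9×10⁻¹⁶ M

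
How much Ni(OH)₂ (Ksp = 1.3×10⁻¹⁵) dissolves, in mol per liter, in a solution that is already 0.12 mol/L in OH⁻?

9.0×10⁻¹⁴ M

Ni(OH)₂(s) ⇌ Ni²⁺(aq) + 2 OH⁻(aq)
Let s be the solubility of Ni(OH)₂ here. The common ion gives [OH⁻] ≈ 0.12 mol/L, and [Ni²⁺] = s.
Ksp = [Ni²⁺][OH⁻]^2 = s(0.12)^2
s = 1.3×10⁻¹⁵ / (0.12)^2 = 9.0×10⁻¹⁴
s = 9.0×10⁻¹⁴ mol/L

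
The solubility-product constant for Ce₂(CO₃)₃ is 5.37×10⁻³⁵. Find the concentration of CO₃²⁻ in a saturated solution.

1.65×10⁻⁷ M

Ce₂(CO₃)₃(s) ⇌ 2 Ce³⁺(aq) + 3 CO₃²⁻(aq)
If s mol/L of Ce₂(CO₃)₃ dissolves, [Ce³⁺] = 2s and [CO₃²⁻] = 3s.
Ksp = [Ce³⁺]^2[CO₃²⁻]^3 = (2s)^2 · (3s)^3 = 108s^5 = 5.37×10⁻³⁵
s = 5.49×10⁻⁸ M
[CO₃²⁻] = 3s = 1.65×10⁻⁷ M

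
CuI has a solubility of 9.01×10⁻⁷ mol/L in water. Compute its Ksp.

Ksp = 8.12×10⁻¹³

CuI(s) ⇌ Cu⁺(aq) + I⁻(aq)
With molar solubility s: [Cu⁺] = s, [I⁻] = s.
Ksp = [Cu⁺][I⁻] = s · s = s^2
Ksp = (9.01×10⁻⁷)^2 = 8.12×10⁻¹³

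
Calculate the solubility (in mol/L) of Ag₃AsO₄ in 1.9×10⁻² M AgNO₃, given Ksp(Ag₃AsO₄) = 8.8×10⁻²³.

1.3×10⁻¹⁷ M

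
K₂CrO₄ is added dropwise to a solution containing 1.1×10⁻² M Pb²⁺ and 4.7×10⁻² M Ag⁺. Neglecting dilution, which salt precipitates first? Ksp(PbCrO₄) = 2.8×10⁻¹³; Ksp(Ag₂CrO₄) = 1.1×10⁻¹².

PbCrO₄

Each salt precipitates once Q = Ksp for that salt.
For PbCrO₄: [CrO₄²⁻] = (Ksp/[Pb²⁺]) = 2.5×10⁻¹¹ M
For Ag₂CrO₄: [CrO₄²⁻] = (Ksp/[Ag⁺]^2) = 5.0×10⁻¹⁰ M
The smaller threshold [CrO₄²⁻] is reached first, so PbCrO₄ precipitates first.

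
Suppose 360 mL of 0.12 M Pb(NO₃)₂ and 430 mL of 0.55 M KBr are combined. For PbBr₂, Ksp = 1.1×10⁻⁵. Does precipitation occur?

Yes

Total volume after mixing = 360 + 430 = 790 mL.
[Pb²⁺] = (0.12)(360)/790 = 5.5×10⁻² M
[Br⁻] = (0.55)(430)/790 = 0.30 M
Q = [Pb²⁺][Br⁻]^2 = 4.9×10⁻³
Q = 4.9×10⁻³ > Ksp = 1.1×10⁻⁵, so the solution is supersaturated and PbBr₂ precipitates.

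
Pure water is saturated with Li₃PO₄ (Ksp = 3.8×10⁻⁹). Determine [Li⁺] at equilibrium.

Li₃PO₄(s) ⇌ 3 Li⁺(aq) + PO₄³⁻(aq)
If s mol/L of Li₃PO₄ dissolves, [Li⁺] = 3s and [PO₄³⁻] = s.
Ksp = [Li⁺]^3[PO₄³⁻] = (3s)^3 · s = 27s^4 = 3.8×10⁻⁹
s = 3.4×10⁻³ M
[Li⁺] = 3s = 1.0×10⁻² M

1.0×10⁻² M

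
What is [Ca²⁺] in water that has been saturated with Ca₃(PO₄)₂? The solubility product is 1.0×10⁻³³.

Ca₃(PO₄)₂(s) ⇌ 3 Ca²⁺(aq) + 2 PO₄³⁻(aq)
For each mole of Ca₃(PO₄)₂ that dissolves per liter, [Ca²⁺] = 3s and [PO₄³⁻] = 2s; let s denote this solubility.
Ksp = [Ca²⁺]^3[PO₄³⁻]^2 = (3s)^3 · (2s)^2 = 108s^5 = 1.0×10⁻³³
s = 9.8×10⁻⁸ mol/L
[Ca²⁺] = 3s = 3.0×10⁻⁷ mol/L

3.0×10⁻⁷ M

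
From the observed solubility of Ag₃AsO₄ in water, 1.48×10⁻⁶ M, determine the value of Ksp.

Ag₃AsO₄(s) ⇌ 3 Ag⁺(aq) + AsO₄³⁻(aq)
For each mole of Ag₃AsO₄ that dissolves per liter, [Ag⁺] = 3s and [AsO₄³⁻] = s; let s denote this solubility.
Ksp = [Ag⁺]^3[AsO₄³⁻] = (3s)^3 · s = 27s^4
Ksp = 27 × (1.48×10⁻⁶)^4 = 1.30×10⁻²²

Ksp = 1.30×10⁻²²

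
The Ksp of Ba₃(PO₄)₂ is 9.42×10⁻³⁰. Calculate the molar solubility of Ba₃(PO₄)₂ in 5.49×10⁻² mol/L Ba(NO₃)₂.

1.19×10⁻¹³ M

Ba₃(PO₄)₂(s) ⇌ 3 Ba²⁺(aq) + 2 PO₄³⁻(aq)
With Ba²⁺ already at 5.49×10⁻² mol/L and s small, take [Ba²⁺] ≈ 5.49×10⁻² mol/L and [PO₄³⁻] = 2s.
Ksp = [Ba²⁺]^3[PO₄³⁻]^2 = (5.49×10⁻²)^3(2s)^2
(2s)^2 = 9.42×10⁻³⁰ / (5.49×10⁻²)^3 = 5.69×10⁻²⁶
s = 1.19×10⁻¹³ mol/L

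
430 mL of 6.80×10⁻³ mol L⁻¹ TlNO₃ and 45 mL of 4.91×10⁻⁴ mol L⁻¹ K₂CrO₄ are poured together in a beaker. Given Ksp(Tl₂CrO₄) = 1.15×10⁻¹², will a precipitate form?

Yes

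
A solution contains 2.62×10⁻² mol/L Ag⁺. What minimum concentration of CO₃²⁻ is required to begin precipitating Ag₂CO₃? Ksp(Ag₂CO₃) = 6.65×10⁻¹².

9.69×10⁻⁹ M

The threshold for precipitation is Q = Ksp.
Ag₂CO₃(s) ⇌ 2 Ag⁺(aq) + CO₃²⁻(aq)
Ksp = [Ag⁺]^2[CO₃²⁻] = [CO₃²⁻](2.62×10⁻²)^2
[CO₃²⁻] = 6.65×10⁻¹² / (2.62×10⁻²)^2 = 9.69×10⁻⁹
[CO₃²⁻] = 9.69×10⁻⁹ mol/L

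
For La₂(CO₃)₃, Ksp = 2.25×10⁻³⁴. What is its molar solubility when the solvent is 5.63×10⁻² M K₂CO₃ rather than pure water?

La₂(CO₃)₃(s) ⇌ 2 La³⁺(aq) + 3 CO₃²⁻(aq)
With CO₃²⁻ already at 5.63×10⁻² M and s small, take [CO₃²⁻] ≈ 5.63×10⁻² M and [La³⁺] = 2s.
Ksp = [La³⁺]^2[CO₃²⁻]^3 = (2s)^2(5.63×10⁻²)^3
(2s)^2 = 2.25×10⁻³⁴ / (5.63×10⁻²)^3 = 1.26×10⁻³⁰
s = 5.61×10⁻¹⁶ M

5.61×10⁻¹⁶ M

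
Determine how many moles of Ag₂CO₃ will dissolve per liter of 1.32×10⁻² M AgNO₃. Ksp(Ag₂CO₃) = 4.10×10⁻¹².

2.35×10⁻⁸ M

Ag₂CO₃(s) ⇌ 2 Ag⁺(aq) + CO₃²⁻(aq)
With Ag⁺ already at 1.32×10⁻² M and s small, take [Ag⁺] ≈ 1.32×10⁻² M and [CO₃²⁻] = s.
Ksp = [Ag⁺]^2[CO₃²⁻] = (1.32×10⁻²)^2s
s = 4.10×10⁻¹² / (1.32×10⁻²)^2 = 2.35×10⁻⁸
s = 2.35×10⁻⁸ M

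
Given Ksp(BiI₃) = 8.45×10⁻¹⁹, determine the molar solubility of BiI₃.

BiI₃(s) ⇌ Bi³⁺(aq) + 3 I⁻(aq)
Call the molar solubility s, so that [Bi³⁺] = s and [I⁻] = 3s.
Ksp = [Bi³⁺][I⁻]^3 = s · (3s)^3 = 27s^4
27s^4 = 8.45×10⁻¹⁹  ⇒  s^4 = 3.13×10⁻²⁰
s = 1.33×10⁻⁵ mol/L

1.33×10⁻⁵ M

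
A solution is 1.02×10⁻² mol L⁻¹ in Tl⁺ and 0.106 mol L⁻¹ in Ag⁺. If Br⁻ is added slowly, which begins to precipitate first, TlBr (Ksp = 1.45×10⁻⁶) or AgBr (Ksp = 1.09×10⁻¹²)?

Each salt precipitates once Q = Ksp for that salt.
For TlBr: [Br⁻] = (Ksp/[Tl⁺]) = 1.42×10⁻⁴ mol L⁻¹
For AgBr: [Br⁻] = (Ksp/[Ag⁺]) = 1.03×10⁻¹¹ mol L⁻¹
AgBr requires the lower [Br⁻], so it precipitates first.

AgBr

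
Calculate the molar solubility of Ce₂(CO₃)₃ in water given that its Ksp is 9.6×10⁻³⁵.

Ce₂(CO₃)₃(s) ⇌ 2 Ce³⁺(aq) + 3 CO₃²⁻(aq)
If s mol/L of Ce₂(CO₃)₃ dissolves, [Ce³⁺] = 2s and [CO₃²⁻] = 3s.
Ksp = [Ce³⁺]^2[CO₃²⁻]^3 = (2s)^2 · (3s)^3 = 108s^5
108s^5 = 9.6×10⁻³⁵  ⇒  s^5 = 8.9×10⁻³⁷
Taking the 5th root, s = 6.2×10⁻⁸ mol/L.

6.2×10⁻⁸ M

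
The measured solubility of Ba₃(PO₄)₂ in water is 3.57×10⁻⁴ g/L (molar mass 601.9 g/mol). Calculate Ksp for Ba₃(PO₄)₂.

Ksp = 7.93×10⁻³⁰

Convert to molarity: s = 3.57×10⁻⁴ / 601.9 = 5.9312×10⁻⁷ mol/L
Ba₃(PO₄)₂(s) ⇌ 3 Ba²⁺(aq) + 2 PO₄³⁻(aq)
If s mol/L of Ba₃(PO₄)₂ dissolves, [Ba²⁺] = 3s and [PO₄³⁻] = 2s.
Ksp = [Ba²⁺]^3[PO₄³⁻]^2 = (3s)^3 · (2s)^2 = 108s^5
Ksp = 108 × (5.9312×10⁻⁷)^5 = 7.93×10⁻³⁰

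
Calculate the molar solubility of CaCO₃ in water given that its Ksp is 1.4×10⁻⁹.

CaCO₃(s) ⇌ Ca²⁺(aq) + CO₃²⁻(aq)
With molar solubility s: [Ca²⁺] = s, [CO₃²⁻] = s.
Ksp = [Ca²⁺][CO₃²⁻] = s · s = s^2
s^2 = 1.4×10⁻⁹
s = 3.7×10⁻⁵ mol L⁻¹

3.7×10⁻⁵ M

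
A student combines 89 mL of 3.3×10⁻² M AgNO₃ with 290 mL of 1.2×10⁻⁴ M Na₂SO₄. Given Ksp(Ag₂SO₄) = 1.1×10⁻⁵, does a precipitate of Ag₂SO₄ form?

No

After mixing, V = 89 mL + 290 mL = 379 mL.
[Ag⁺] = (3.3×10⁻²)(89)/379 = 7.7×10⁻³ M
[SO₄²⁻] = (1.2×10⁻⁴)(290)/379 = 9.2×10⁻⁵ M
Q = [Ag⁺]^2[SO₄²⁻] = 5.5×10⁻⁹
Q < Ksp (5.5×10⁻⁹ vs 1.1×10⁻⁵); the solution remains unsaturated and no precipitate forms.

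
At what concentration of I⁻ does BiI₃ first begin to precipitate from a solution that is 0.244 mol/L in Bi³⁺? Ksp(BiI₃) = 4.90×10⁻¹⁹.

A salt starts to precipitate once the ion product Q reaches its Ksp.
BiI₃(s) ⇌ Bi³⁺(aq) + 3 I⁻(aq)
Ksp = [Bi³⁺][I⁻]^3 = [I⁻]^3(0.244)
[I⁻]^3 = 4.90×10⁻¹⁹ / (0.244) = 2.01×10⁻¹⁸
[I⁻] = 1.26×10⁻⁶ mol/L

1.26×10⁻⁶ M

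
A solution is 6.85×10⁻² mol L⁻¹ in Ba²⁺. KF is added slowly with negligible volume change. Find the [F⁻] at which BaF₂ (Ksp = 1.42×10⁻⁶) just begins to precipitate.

Precipitation of each salt begins when its ion product equals Ksp.
BaF₂(s) ⇌ Ba²⁺(aq) + 2 F⁻(aq)
Ksp = [Ba²⁺][F⁻]^2 = [F⁻]^2(6.85×10⁻²)
[F⁻]^2 = 1.42×10⁻⁶ / (6.85×10⁻²) = 2.07×10⁻⁵
[F⁻] = 4.55×10⁻³ mol L⁻¹

4.55×10⁻³ M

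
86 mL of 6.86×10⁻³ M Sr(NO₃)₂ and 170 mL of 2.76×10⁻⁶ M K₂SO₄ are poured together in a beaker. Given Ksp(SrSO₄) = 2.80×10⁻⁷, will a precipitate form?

No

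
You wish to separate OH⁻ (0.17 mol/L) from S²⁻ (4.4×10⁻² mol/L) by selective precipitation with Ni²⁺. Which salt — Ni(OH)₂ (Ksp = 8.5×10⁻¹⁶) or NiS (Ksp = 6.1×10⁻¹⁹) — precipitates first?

NiS

Each salt precipitates once Q = Ksp for that salt.
For Ni(OH)₂: [Ni²⁺] = (Ksp/[OH⁻]^2) = 2.9×10⁻¹⁴ mol/L
For NiS: [Ni²⁺] = (Ksp/[S²⁻]) = 1.4×10⁻¹⁷ mol/L
Since NiS needs less Ni²⁺ to reach saturation, it precipitates first.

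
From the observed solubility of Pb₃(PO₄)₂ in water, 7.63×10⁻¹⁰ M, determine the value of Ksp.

Ksp = 2.79×10⁻⁴⁴

Pb₃(PO₄)₂(s) ⇌ 3 Pb²⁺(aq) + 2 PO₄³⁻(aq)
Let s be the molar solubility. Then [Pb²⁺] = 3s and [PO₄³⁻] = 2s.
Ksp = [Pb²⁺]^3[PO₄³⁻]^2 = (3s)^3 · (2s)^2 = 108s^5
Ksp = 108 × (7.63×10⁻¹⁰)^5 = 2.79×10⁻⁴⁴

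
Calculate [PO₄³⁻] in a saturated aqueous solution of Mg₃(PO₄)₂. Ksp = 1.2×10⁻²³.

Mg₃(PO₄)₂(s) ⇌ 3 Mg²⁺(aq) + 2 PO₄³⁻(aq)
For each mole of Mg₃(PO₄)₂ that dissolves per liter, [Mg²⁺] = 3s and [PO₄³⁻] = 2s; let s denote this solubility.
Ksp = [Mg²⁺]^3[PO₄³⁻]^2 = (3s)^3 · (2s)^2 = 108s^5 = 1.2×10⁻²³
s = 1.0×10⁻⁵ mol L⁻¹
[PO₄³⁻] = 2s = 2.0×10⁻⁵ mol L⁻¹

2.0×10⁻⁵ M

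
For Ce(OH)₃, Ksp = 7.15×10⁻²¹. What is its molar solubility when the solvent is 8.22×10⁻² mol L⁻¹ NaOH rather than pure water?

1.29×10⁻¹⁷ M

Ce(OH)₃(s) ⇌ Ce³⁺(aq) + 3 OH⁻(aq)
The solution already contains OH⁻ at 8.22×10⁻² mol L⁻¹. Let s be the molar solubility of Ce(OH)₃.
[OH⁻] ≈ 8.22×10⁻² mol L⁻¹ (common ion dominates); [Ce³⁺] = s.
Ksp = [Ce³⁺][OH⁻]^3 = s(8.22×10⁻²)^3
s = 7.15×10⁻²¹ / (8.22×10⁻²)^3 = 1.29×10⁻¹⁷
s = 1.29×10⁻¹⁷ mol L⁻¹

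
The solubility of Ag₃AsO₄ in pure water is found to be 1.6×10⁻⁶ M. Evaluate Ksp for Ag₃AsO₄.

Ag₃AsO₄(s) ⇌ 3 Ag⁺(aq) + AsO₄³⁻(aq)
If s mol/L of Ag₃AsO₄ dissolves, [Ag⁺] = 3s and [AsO₄³⁻] = s.
Ksp = [Ag⁺]^3[AsO₄³⁻] = (3s)^3 · s = 27s^4
Ksp = 27 × (1.6×10⁻⁶)^4 = 1.8×10⁻²²

Ksp = 1.8×10⁻²²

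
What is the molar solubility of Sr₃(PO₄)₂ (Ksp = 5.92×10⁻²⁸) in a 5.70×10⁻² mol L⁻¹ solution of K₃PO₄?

1.89×10⁻⁹ M

Sr₃(PO₄)₂(s) ⇌ 3 Sr²⁺(aq) + 2 PO₄³⁻(aq)
Let s be the solubility of Sr₃(PO₄)₂ here. The common ion gives [PO₄³⁻] ≈ 5.70×10⁻² mol L⁻¹, and [Sr²⁺] = 3s.
Ksp = [Sr²⁺]^3[PO₄³⁻]^2 = (3s)^3(5.70×10⁻²)^2
(3s)^3 = 5.92×10⁻²⁸ / (5.70×10⁻²)^2 = 1.82×10⁻²⁵
s = 1.89×10⁻⁹ mol L⁻¹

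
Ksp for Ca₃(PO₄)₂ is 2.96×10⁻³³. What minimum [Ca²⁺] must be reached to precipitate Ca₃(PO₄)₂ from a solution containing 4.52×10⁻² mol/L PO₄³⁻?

1.13×10⁻¹⁰ M

Precipitation of each salt begins when its ion product equals Ksp.
Ca₃(PO₄)₂(s) ⇌ 3 Ca²⁺(aq) + 2 PO₄³⁻(aq)
Ksp = [Ca²⁺]^3[PO₄³⁻]^2 = [Ca²⁺]^3(4.52×10⁻²)^2
[Ca²⁺]^3 = 2.96×10⁻³³ / (4.52×10⁻²)^2 = 1.45×10⁻³⁰
[Ca²⁺] = 1.13×10⁻¹⁰ mol/L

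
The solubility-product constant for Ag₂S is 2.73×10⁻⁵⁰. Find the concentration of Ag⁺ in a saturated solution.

Ag₂S(s) ⇌ 2 Ag⁺(aq) + S²⁻(aq)
Let s be the molar solubility. Then [Ag⁺] = 2s and [S²⁻] = s.
Ksp = [Ag⁺]^2[S²⁻] = (2s)^2 · s = 4s^3 = 2.73×10⁻⁵⁰
s = 1.90×10⁻¹⁷ mol/L
[Ag⁺] = 2s = 3.79×10⁻¹⁷ mol/L

3.79×10⁻¹⁷ M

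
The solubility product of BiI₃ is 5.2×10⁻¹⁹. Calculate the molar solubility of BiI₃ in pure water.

1.2×10⁻⁵ M

BiI₃(s) ⇌ Bi³⁺(aq) + 3 I⁻(aq)
For each mole of BiI₃ that dissolves per liter, [Bi³⁺] = s and [I⁻] = 3s; let s denote this solubility.
Ksp = [Bi³⁺][I⁻]^3 = s · (3s)^3 = 27s^4
27s^4 = 5.2×10⁻¹⁹  ⇒  s^4 = 1.9×10⁻²⁰
s = 1.2×10⁻⁵ mol L⁻¹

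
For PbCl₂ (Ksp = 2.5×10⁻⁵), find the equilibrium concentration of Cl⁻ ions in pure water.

PbCl₂(s) ⇌ Pb²⁺(aq) + 2 Cl⁻(aq)
For each mole of PbCl₂ that dissolves per liter, [Pb²⁺] = s and [Cl⁻] = 2s; let s denote this solubility.
Ksp = [Pb²⁺][Cl⁻]^2 = s · (2s)^2 = 4s^3 = 2.5×10⁻⁵
s = 1.8×10⁻² M
[Cl⁻] = 2s = 3.7×10⁻² M

3.7×10⁻² M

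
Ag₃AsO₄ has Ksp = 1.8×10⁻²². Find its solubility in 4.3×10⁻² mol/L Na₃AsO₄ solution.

5.4×10⁻⁸ M

Ag₃AsO₄(s) ⇌ 3 Ag⁺(aq) + AsO₄³⁻(aq)
Let s be the solubility of Ag₃AsO₄ here. The common ion gives [AsO₄³⁻] ≈ 4.3×10⁻² mol/L, and [Ag⁺] = 3s.
Ksp = [Ag⁺]^3[AsO₄³⁻] = (3s)^3(4.3×10⁻²)
(3s)^3 = 1.8×10⁻²² / (4.3×10⁻²) = 4.2×10⁻²¹
s = 5.4×10⁻⁸ mol/L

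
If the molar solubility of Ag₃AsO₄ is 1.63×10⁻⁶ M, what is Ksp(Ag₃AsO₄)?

Ksp = 1.91×10⁻²²

Ag₃AsO₄(s) ⇌ 3 Ag⁺(aq) + AsO₄³⁻(aq)
For each mole of Ag₃AsO₄ that dissolves per liter, [Ag⁺] = 3s and [AsO₄³⁻] = s; let s denote this solubility.
Ksp = [Ag⁺]^3[AsO₄³⁻] = (3s)^3 · s = 27s^4
Ksp = 27 × (1.63×10⁻⁶)^4 = 1.91×10⁻²²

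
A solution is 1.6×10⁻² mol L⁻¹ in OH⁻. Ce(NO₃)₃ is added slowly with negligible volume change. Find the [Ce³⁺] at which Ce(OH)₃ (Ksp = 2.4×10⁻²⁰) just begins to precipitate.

5.9×10⁻¹⁵ M

Each salt precipitates once Q = Ksp for that salt.
Ce(OH)₃(s) ⇌ Ce³⁺(aq) + 3 OH⁻(aq)
Ksp = [Ce³⁺][OH⁻]^3 = [Ce³⁺](1.6×10⁻²)^3
[Ce³⁺] = 2.4×10⁻²⁰ / (1.6×10⁻²)^3 = 5.9×10⁻¹⁵
[Ce³⁺] = 5.9×10⁻¹⁵ mol L⁻¹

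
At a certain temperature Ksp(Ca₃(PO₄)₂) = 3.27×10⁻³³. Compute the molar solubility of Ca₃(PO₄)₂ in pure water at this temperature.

Ca₃(PO₄)₂(s) ⇌ 3 Ca²⁺(aq) + 2 PO₄³⁻(aq)
If s mol/L of Ca₃(PO₄)₂ dissolves, [Ca²⁺] = 3s and [PO₄³⁻] = 2s.
Ksp = [Ca²⁺]^3[PO₄³⁻]^2 = (3s)^3 · (2s)^2 = 108s^5
108s^5 = 3.27×10⁻³³  ⇒  s^5 = 3.03×10⁻³⁵
Taking the 5th root, s = 1.25×10⁻⁷ M.

1.25×10⁻⁷ M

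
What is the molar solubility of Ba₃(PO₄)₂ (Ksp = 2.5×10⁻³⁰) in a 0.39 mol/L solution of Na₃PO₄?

Ba₃(PO₄)₂(s) ⇌ 3 Ba²⁺(aq) + 2 PO₄³⁻(aq)
With PO₄³⁻ already at 0.39 mol/L and s small, take [PO₄³⁻] ≈ 0.39 mol/L and [Ba²⁺] = 3s.
Ksp = [Ba²⁺]^3[PO₄³⁻]^2 = (3s)^3(0.39)^2
(3s)^3 = 2.5×10⁻³⁰ / (0.39)^2 = 1.6×10⁻²⁹
s = 8.5×10⁻¹¹ mol/L

8.5×10⁻¹¹ M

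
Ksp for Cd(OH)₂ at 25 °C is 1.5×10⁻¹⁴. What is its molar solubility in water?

1.6×10⁻⁵ M

Cd(OH)₂(s) ⇌ Cd²⁺(aq) + 2 OH⁻(aq)
Let s be the molar solubility. Then [Cd²⁺] = s and [OH⁻] = 2s.
Ksp = [Cd²⁺][OH⁻]^2 = s · (2s)^2 = 4s^3
4s^3 = 1.5×10⁻¹⁴  ⇒  s^3 = 3.8×10⁻¹⁵
s = (3.8×10⁻¹⁵)^(1/3) = 1.6×10⁻⁵ mol L⁻¹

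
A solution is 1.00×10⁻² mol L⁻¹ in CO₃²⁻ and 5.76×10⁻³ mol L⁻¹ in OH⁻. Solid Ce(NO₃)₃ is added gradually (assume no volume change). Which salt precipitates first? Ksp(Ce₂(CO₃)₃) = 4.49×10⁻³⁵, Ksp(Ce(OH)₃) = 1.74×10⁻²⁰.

Ce₂(CO₃)₃

A salt starts to precipitate once the ion product Q reaches its Ksp.
For Ce₂(CO₃)₃: [Ce³⁺] = (Ksp/[CO₃²⁻]^3)^(1/2) = 6.70×10⁻¹⁵ mol L⁻¹
For Ce(OH)₃: [Ce³⁺] = (Ksp/[OH⁻]^3) = 9.11×10⁻¹⁴ mol L⁻¹
Since Ce₂(CO₃)₃ needs less Ce³⁺ to reach saturation, it precipitates first.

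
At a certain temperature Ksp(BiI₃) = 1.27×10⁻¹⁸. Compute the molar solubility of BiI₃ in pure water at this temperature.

BiI₃(s) ⇌ Bi³⁺(aq) + 3 I⁻(aq)
For each mole of BiI₃ that dissolves per liter, [Bi³⁺] = s and [I⁻] = 3s; let s denote this solubility.
Ksp = [Bi³⁺][I⁻]^3 = s · (3s)^3 = 27s^4
27s^4 = 1.27×10⁻¹⁸  ⇒  s^4 = 4.70×10⁻²⁰
s = (4.70×10⁻²⁰)^(1/4) = 1.47×10⁻⁵ mol L⁻¹

1.47×10⁻⁵ M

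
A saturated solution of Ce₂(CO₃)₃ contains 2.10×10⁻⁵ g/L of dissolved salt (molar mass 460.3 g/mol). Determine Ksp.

Molar solubility s = (2.10×10⁻⁵ g/L) / (460.3 g/mol) = 4.5622×10⁻⁸ mol/L
Ce₂(CO₃)₃(s) ⇌ 2 Ce³⁺(aq) + 3 CO₃²⁻(aq)
If s mol/L of Ce₂(CO₃)₃ dissolves, [Ce³⁺] = 2s and [CO₃²⁻] = 3s.
Ksp = [Ce³⁺]^2[CO₃²⁻]^3 = (2s)^2 · (3s)^3 = 108s^5
Ksp = 108 × (4.5622×10⁻⁸)^5 = 2.13×10⁻³⁵

Ksp = 2.13×10⁻³⁵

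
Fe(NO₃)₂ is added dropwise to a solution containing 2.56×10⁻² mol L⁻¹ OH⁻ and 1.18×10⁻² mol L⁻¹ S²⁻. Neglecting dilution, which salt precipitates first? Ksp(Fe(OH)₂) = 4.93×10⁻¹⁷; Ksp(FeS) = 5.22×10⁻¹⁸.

FeS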